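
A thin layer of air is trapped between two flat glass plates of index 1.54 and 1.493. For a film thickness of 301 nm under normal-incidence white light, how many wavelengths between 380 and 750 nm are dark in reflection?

1

At the upper boundary (n = 1.54 to n = 1.0) the reflected ray undergoes no phase shift.
Ray reflecting at the bottom interface goes from n = 1.0 toward n = 1.493: a half-wave phase shift.
Net: one phase inversion between the two reflected rays.
So the condition for destructive reflection is 2 n t = m λ.
λ = 2 n t / m = 602 / m nm.
m=1: 602 nm (visible); m=2: 301 nm (UV).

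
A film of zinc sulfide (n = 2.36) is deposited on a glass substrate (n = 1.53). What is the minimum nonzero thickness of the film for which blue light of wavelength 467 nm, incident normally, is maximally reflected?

49.5 nm

Ray reflecting at the top interface goes from n = 1.0 toward n = 2.36: a half-wave phase shift.
Ray reflecting at the bottom interface goes from n = 2.36 toward n = 1.53: no phase shift.
The two reflections differ by half a wavelength.
With one net inversion, constructive interference in reflection requires 2 n t = (m + ½) λ.
Minimum at m = 0: t = λ / (4 n) = 467 / (4 × 2.36) = 49.5 nm.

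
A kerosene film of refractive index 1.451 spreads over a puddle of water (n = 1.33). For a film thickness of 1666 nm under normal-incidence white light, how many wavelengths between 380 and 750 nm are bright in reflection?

7

Top surface (1.0 → 1.451): reflection off a higher-index medium gives a half-wave phase shift.
Bottom surface (1.451 → 1.33): reflection off a lower-index medium gives no phase shift.
Net: one phase inversion between the two reflected rays.
With one net inversion, constructive interference in reflection requires 2 n t = (m + ½) λ.
λ = 2 n t / (m + ½) = 4835 / (m + ½) nm.
m=5: 879 nm (IR); m=6: 744 nm (visible); m=7: 645 nm (visible); m=8: 569 nm (visible); m=9: 509 nm (visible); m=10: 460 nm (visible); m=11: 420 nm (visible); m=12: 387 nm (visible); m=13: 358 nm (UV).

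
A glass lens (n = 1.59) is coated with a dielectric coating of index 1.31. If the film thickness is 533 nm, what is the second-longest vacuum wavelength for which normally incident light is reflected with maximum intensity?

At the upper boundary (n = 1.0 to n = 1.31) the reflected ray undergoes a half-wave phase shift.
Bottom surface (1.31 → 1.59): reflection off a higher-index medium gives a half-wave phase shift.
Net: no relative phase inversion (both shifts match).
For maximum reflection here: 2 n t = m λ.
λ = 2 n t / m. The second-longest wavelength is m = 2: λ = 2 × 1.31 × 533 / 2.00 = 698 nm.

698 nm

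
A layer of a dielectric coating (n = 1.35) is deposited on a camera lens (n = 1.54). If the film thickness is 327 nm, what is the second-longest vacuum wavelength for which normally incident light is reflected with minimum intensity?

589 nm

Top surface (1.0 → 1.35): reflection off a higher-index medium gives a half-wave phase shift.
Bottom surface (1.35 → 1.54): reflection off a higher-index medium gives a half-wave phase shift.
Net: no relative phase inversion (both shifts match).
For minimum reflection here: 2 n t = (m + ½) λ.
λ = 2 n t / (m + ½). The second-longest wavelength is m = 1: λ = 2 × 1.35 × 327 / 1.50 = 589 nm.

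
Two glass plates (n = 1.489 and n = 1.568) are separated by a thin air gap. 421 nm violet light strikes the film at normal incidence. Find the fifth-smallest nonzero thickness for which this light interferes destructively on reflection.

1053 nm

Ray reflecting at the top interface goes from n = 1.489 toward n = 1.0: no phase shift.
At the lower boundary (n = 1.0 to n = 1.568) the reflected ray undergoes a half-wave phase shift.
Net: one phase inversion between the two reflected rays.
With one net inversion, destructive interference in reflection requires 2 n t = m λ.
The fifth-smallest nonzero thickness corresponds to m = 5: t = m λ / (2 n) = 5.00 × 421 / (2 × 1.0) = 1053 nm.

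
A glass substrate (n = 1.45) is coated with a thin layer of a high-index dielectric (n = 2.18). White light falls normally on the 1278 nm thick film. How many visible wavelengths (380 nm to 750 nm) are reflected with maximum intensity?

8

At the upper boundary (n = 1.0 to n = 2.18) the reflected ray undergoes a half-wave phase shift.
Bottom surface (2.18 → 1.45): reflection off a lower-index medium gives no phase shift.
Net: one phase inversion between the two reflected rays.
For maximum reflection here: 2 n t = (m + ½) λ.
λ = 2 n t / (m + ½) = 5572 / (m + ½) nm.
m=6: 857 nm (IR); m=7: 743 nm (visible); m=8: 656 nm (visible); m=9: 587 nm (visible); m=10: 531 nm (visible); m=11: 485 nm (visible); m=12: 446 nm (visible); m=13: 413 nm (visible); m=14: 384 nm (visible); m=15: 359 nm (UV).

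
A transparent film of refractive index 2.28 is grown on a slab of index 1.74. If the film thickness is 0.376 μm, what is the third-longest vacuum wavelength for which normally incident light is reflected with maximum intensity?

At the upper boundary (n = 1.0 to n = 2.28) the reflected ray undergoes a half-wave phase shift.
At the lower boundary (n = 2.28 to n = 1.74) the reflected ray undergoes no phase shift.
The two reflections differ by half a wavelength.
For strong reflection here: 2 n t = (m + ½) λ.
λ = 2 n t / (m + ½). The third-longest wavelength is m = 2: λ = 2 × 2.28 × 376 / 2.50 = 686 nm.

686 nm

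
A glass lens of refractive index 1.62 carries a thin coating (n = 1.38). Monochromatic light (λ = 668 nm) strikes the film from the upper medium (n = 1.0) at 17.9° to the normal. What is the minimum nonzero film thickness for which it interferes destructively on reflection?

124 nm

At the upper boundary (n = 1.0 to n = 1.38) the reflected ray undergoes a half-wave phase shift.
Ray reflecting at the bottom interface goes from n = 1.38 toward n = 1.62: a half-wave phase shift.
The two reflections carry the same phase change, so no net offset.
So the condition for destructive reflection is 2 n t cos θ_r = (m + ½) λ.
Snell's law: 1.0 sin 17.9° = 1.38 sin θ_r → sin θ_r = 0.223, cos θ_r = 0.975.
Minimum at m = 0: t = λ / (4 n cos θ_r) = 668 / (4 × 1.38 × 0.975) = 124 nm.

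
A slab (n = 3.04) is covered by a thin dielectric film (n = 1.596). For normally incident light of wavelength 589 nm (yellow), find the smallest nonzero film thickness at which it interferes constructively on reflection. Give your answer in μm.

0.185 μm

At the upper boundary (n = 1.0 to n = 1.596) the reflected ray undergoes a half-wave phase shift.
Ray reflecting at the bottom interface goes from n = 1.596 toward n = 3.04: a half-wave phase shift.
The two reflections carry the same phase change, so no net offset.
With no net inversion, constructive interference in reflection requires 2 n t = m λ.
Minimum nonzero at m = 1: t = λ / (2 n) = 589 / (2 × 1.596) = 185 nm.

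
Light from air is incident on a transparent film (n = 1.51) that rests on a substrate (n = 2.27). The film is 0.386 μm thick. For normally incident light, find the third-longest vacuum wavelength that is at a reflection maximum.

Top surface (1.0 → 1.51): reflection off a higher-index medium gives a half-wave phase shift.
Ray reflecting at the bottom interface goes from n = 1.51 toward n = 2.27: a half-wave phase shift.
The two reflections carry the same phase change, so no net offset.
For maximum reflection here: 2 n t = m λ.
λ = 2 n t / m. The third-longest wavelength is m = 3: λ = 2 × 1.51 × 386 / 3.00 = 389 nm.

389 nm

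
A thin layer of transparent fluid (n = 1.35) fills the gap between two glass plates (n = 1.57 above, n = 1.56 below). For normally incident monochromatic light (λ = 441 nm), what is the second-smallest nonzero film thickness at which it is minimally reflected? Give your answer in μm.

0.327 μm

At the upper boundary (n = 1.57 to n = 1.35) the reflected ray undergoes no phase shift.
At the lower boundary (n = 1.35 to n = 1.56) the reflected ray undergoes a half-wave phase shift.
Exactly one π shift → a net half-wave offset.
For minimum reflection here: 2 n t = m λ.
The second-smallest nonzero thickness corresponds to m = 2: t = m λ / (2 n) = 2.00 × 441 / (2 × 1.35) = 327 nm.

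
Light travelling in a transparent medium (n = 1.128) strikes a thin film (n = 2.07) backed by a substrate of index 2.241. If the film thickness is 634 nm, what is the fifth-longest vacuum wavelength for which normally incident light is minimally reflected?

583 nm

Ray reflecting at the top interface goes from n = 1.128 toward n = 2.07: a half-wave phase shift.
Bottom surface (2.07 → 2.241): reflection off a higher-index medium gives a half-wave phase shift.
Net: no relative phase inversion (both shifts match).
With no net inversion, destructive interference in reflection requires 2 n t = (m + ½) λ.
λ = 2 n t / (m + ½). The fifth-longest wavelength is m = 4: λ = 2 × 2.07 × 634 / 4.50 = 583 nm.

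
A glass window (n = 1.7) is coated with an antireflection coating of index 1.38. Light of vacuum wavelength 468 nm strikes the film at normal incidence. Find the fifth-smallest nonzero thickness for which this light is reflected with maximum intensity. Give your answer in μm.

Top surface (1.0 → 1.38): reflection off a higher-index medium gives a half-wave phase shift.
Ray reflecting at the bottom interface goes from n = 1.38 toward n = 1.7: a half-wave phase shift.
Zero or two π shifts → no net half-wave offset.
With no net inversion, constructive interference in reflection requires 2 n t = m λ.
The fifth-smallest nonzero thickness corresponds to m = 5: t = m λ / (2 n) = 5.00 × 468 / (2 × 1.38) = 848 nm.

0.848 μm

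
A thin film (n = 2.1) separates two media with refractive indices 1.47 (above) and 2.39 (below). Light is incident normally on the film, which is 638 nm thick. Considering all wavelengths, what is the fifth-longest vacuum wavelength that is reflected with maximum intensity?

At the upper boundary (n = 1.47 to n = 2.1) the reflected ray undergoes a half-wave phase shift.
At the lower boundary (n = 2.1 to n = 2.39) the reflected ray undergoes a half-wave phase shift.
The two reflections carry the same phase change, so no net offset.
So the condition for constructive reflection is 2 n t = m λ.
λ = 2 n t / m. The fifth-longest wavelength is m = 5: λ = 2 × 2.1 × 638 / 5.00 = 536 nm.

536 nm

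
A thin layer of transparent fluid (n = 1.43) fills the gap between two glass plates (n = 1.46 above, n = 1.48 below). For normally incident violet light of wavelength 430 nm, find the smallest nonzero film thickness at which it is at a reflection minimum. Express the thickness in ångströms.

1503 Å

At the upper boundary (n = 1.46 to n = 1.43) the reflected ray undergoes no phase shift.
Bottom surface (1.43 → 1.48): reflection off a higher-index medium gives a half-wave phase shift.
Net: one phase inversion between the two reflected rays.
So the condition for destructive reflection is 2 n t = m λ.
Minimum nonzero at m = 1: t = λ / (2 n) = 430 / (2 × 1.43) = 150 nm.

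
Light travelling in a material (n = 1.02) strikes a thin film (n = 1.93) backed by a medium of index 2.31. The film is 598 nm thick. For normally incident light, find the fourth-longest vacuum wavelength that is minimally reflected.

Ray reflecting at the top interface goes from n = 1.02 toward n = 1.93: a half-wave phase shift.
At the lower boundary (n = 1.93 to n = 2.31) the reflected ray undergoes a half-wave phase shift.
The two reflections carry the same phase change, so no net offset.
For minimum reflection here: 2 n t = (m + ½) λ.
λ = 2 n t / (m + ½). The fourth-longest wavelength is m = 3: λ = 2 × 1.93 × 598 / 3.50 = 660 nm.

660 nm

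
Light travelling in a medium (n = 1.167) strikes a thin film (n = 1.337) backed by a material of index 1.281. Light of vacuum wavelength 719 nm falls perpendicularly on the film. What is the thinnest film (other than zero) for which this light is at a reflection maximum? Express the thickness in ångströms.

1344 Å

At the upper boundary (n = 1.167 to n = 1.337) the reflected ray undergoes a half-wave phase shift.
Ray reflecting at the bottom interface goes from n = 1.337 toward n = 1.281: no phase shift.
Exactly one π shift → a net half-wave offset.
With one net inversion, constructive interference in reflection requires 2 n t = (m + ½) λ.
Minimum at m = 0: t = λ / (4 n) = 719 / (4 × 1.337) = 134 nm.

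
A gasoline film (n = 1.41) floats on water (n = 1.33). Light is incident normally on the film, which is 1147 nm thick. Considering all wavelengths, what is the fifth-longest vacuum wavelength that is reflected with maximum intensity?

719 nm

Ray reflecting at the top interface goes from n = 1.0 toward n = 1.41: a half-wave phase shift.
Bottom surface (1.41 → 1.33): reflection off a lower-index medium gives no phase shift.
Net: one phase inversion between the two reflected rays.
So the condition for constructive reflection is 2 n t = (m + ½) λ.
λ = 2 n t / (m + ½). The fifth-longest wavelength is m = 4: λ = 2 × 1.41 × 1147 / 4.50 = 719 nm.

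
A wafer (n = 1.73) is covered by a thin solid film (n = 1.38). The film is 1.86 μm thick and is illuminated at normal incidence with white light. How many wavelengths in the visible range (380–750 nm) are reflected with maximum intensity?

7

Ray reflecting at the top interface goes from n = 1.0 toward n = 1.38: a half-wave phase shift.
Bottom surface (1.38 → 1.73): reflection off a higher-index medium gives a half-wave phase shift.
The two reflections carry the same phase change, so no net offset.
For maximum reflection here: 2 n t = m λ.
λ = 2 n t / m = 5134 / m nm.
m=6: 856 nm (IR); m=7: 733 nm (visible); m=8: 642 nm (visible); m=9: 570 nm (visible); m=10: 513 nm (visible); m=11: 467 nm (visible); m=12: 428 nm (visible); m=13: 395 nm (visible); m=14: 367 nm (UV).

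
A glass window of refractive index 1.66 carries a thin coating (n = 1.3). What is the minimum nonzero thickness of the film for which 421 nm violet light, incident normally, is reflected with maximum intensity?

162 nm

At the upper boundary (n = 1.0 to n = 1.3) the reflected ray undergoes a half-wave phase shift.
Bottom surface (1.3 → 1.66): reflection off a higher-index medium gives a half-wave phase shift.
The two reflections carry the same phase change, so no net offset.
So the condition for constructive reflection is 2 n t = m λ.
Minimum nonzero at m = 1: t = λ / (2 n) = 421 / (2 × 1.3) = 162 nm.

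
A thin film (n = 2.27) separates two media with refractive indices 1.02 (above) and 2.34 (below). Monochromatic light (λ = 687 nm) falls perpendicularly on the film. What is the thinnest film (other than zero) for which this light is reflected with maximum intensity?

At the upper boundary (n = 1.02 to n = 2.27) the reflected ray undergoes a half-wave phase shift.
Bottom surface (2.27 → 2.34): reflection off a higher-index medium gives a half-wave phase shift.
Net: no relative phase inversion (both shifts match).
So the condition for constructive reflection is 2 n t = m λ.
Minimum nonzero at m = 1: t = λ / (2 n) = 687 / (2 × 2.27) = 151 nm.

151 nm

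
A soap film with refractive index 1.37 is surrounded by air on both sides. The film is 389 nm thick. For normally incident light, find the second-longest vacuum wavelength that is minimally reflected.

Ray reflecting at the top interface goes from n = 1.0 toward n = 1.37: a half-wave phase shift.
Bottom surface (1.37 → 1.0): reflection off a lower-index medium gives no phase shift.
Net: one phase inversion between the two reflected rays.
With one net inversion, destructive interference in reflection requires 2 n t = m λ.
λ = 2 n t / m. The second-longest wavelength is m = 2: λ = 2 × 1.37 × 389 / 2.00 = 533 nm.

533 nm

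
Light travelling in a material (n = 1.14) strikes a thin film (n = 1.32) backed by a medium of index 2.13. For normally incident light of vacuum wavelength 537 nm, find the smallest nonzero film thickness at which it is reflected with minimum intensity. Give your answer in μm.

At the upper boundary (n = 1.14 to n = 1.32) the reflected ray undergoes a half-wave phase shift.
At the lower boundary (n = 1.32 to n = 2.13) the reflected ray undergoes a half-wave phase shift.
The two reflections carry the same phase change, so no net offset.
So the condition for destructive reflection is 2 n t = (m + ½) λ.
Minimum at m = 0: t = λ / (4 n) = 537 / (4 × 1.32) = 102 nm.

0.102 μm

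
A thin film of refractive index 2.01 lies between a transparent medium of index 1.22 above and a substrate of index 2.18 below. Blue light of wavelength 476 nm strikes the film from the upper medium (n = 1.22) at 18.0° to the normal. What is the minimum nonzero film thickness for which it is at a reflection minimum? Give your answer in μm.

Top surface (1.22 → 2.01): reflection off a higher-index medium gives a half-wave phase shift.
Bottom surface (2.01 → 2.18): reflection off a higher-index medium gives a half-wave phase shift.
Net: no relative phase inversion (both shifts match).
For dark reflection here: 2 n t cos θ_r = (m + ½) λ.
Snell's law: 1.22 sin 18.0° = 2.01 sin θ_r → sin θ_r = 0.188, cos θ_r = 0.982.
Minimum at m = 0: t = λ / (4 n cos θ_r) = 476 / (4 × 2.01 × 0.982) = 60.3 nm.

0.0603 μm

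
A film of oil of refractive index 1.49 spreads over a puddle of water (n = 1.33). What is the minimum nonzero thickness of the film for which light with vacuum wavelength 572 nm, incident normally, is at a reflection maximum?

96.0 nm

Top surface (1.0 → 1.49): reflection off a higher-index medium gives a half-wave phase shift.
Ray reflecting at the bottom interface goes from n = 1.49 toward n = 1.33: no phase shift.
Net: one phase inversion between the two reflected rays.
With one net inversion, constructive interference in reflection requires 2 n t = (m + ½) λ.
Minimum at m = 0: t = λ / (4 n) = 572 / (4 × 1.49) = 96.0 nm.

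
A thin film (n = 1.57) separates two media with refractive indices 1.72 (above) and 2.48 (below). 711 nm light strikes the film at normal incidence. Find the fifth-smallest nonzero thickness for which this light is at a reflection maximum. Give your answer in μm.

1.02 μm

At the upper boundary (n = 1.72 to n = 1.57) the reflected ray undergoes no phase shift.
At the lower boundary (n = 1.57 to n = 2.48) the reflected ray undergoes a half-wave phase shift.
Exactly one π shift → a net half-wave offset.
So the condition for constructive reflection is 2 n t = (m + ½) λ.
The fifth-smallest nonzero thickness corresponds to m = 4: t = (m + ½) λ / (2 n) = 4.50 × 711 / (2 × 1.57) = 1019 nm.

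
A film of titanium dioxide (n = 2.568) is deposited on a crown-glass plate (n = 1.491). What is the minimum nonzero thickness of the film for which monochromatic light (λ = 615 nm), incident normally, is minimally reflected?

Top surface (1.0 → 2.568): reflection off a higher-index medium gives a half-wave phase shift.
Bottom surface (2.568 → 1.491): reflection off a lower-index medium gives no phase shift.
Net: one phase inversion between the two reflected rays.
With one net inversion, destructive interference in reflection requires 2 n t = m λ.
Minimum nonzero at m = 1: t = λ / (2 n) = 615 / (2 × 2.568) = 120 nm.

120 nm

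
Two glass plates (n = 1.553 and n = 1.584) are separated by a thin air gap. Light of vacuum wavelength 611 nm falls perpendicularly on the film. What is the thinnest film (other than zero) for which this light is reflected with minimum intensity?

At the upper boundary (n = 1.553 to n = 1.0) the reflected ray undergoes no phase shift.
Bottom surface (1.0 → 1.584): reflection off a higher-index medium gives a half-wave phase shift.
Net: one phase inversion between the two reflected rays.
So the condition for destructive reflection is 2 n t = m λ.
Minimum nonzero at m = 1: t = λ / (2 n) = 611 / (2 × 1.0) = 306 nm.

306 nm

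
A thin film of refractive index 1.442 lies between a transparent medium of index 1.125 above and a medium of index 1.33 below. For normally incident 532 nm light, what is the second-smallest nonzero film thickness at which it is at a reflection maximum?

At the upper boundary (n = 1.125 to n = 1.442) the reflected ray undergoes a half-wave phase shift.
Ray reflecting at the bottom interface goes from n = 1.442 toward n = 1.33: no phase shift.
Net: one phase inversion between the two reflected rays.
With one net inversion, constructive interference in reflection requires 2 n t = (m + ½) λ.
The second-smallest nonzero thickness corresponds to m = 1: t = (m + ½) λ / (2 n) = 1.50 × 532 / (2 × 1.442) = 277 nm.

277 nm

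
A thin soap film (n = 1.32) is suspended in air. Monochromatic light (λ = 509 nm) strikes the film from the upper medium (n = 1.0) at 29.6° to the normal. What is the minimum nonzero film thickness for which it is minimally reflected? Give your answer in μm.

0.208 μm

At the upper boundary (n = 1.0 to n = 1.32) the reflected ray undergoes a half-wave phase shift.
Bottom surface (1.32 → 1.0): reflection off a lower-index medium gives no phase shift.
The two reflections differ by half a wavelength.
For weak reflection here: 2 n t cos θ_r = m λ.
Snell's law: 1.0 sin 29.6° = 1.32 sin θ_r → sin θ_r = 0.374, cos θ_r = 0.927.
Minimum nonzero at m = 1: t = λ / (2 n cos θ_r) = 509 / (2 × 1.32 × 0.927) = 208 nm.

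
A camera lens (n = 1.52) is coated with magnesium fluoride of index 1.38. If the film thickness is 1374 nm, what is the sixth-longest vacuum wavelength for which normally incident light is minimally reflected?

689 nm

Top surface (1.0 → 1.38): reflection off a higher-index medium gives a half-wave phase shift.
Bottom surface (1.38 → 1.52): reflection off a higher-index medium gives a half-wave phase shift.
Zero or two π shifts → no net half-wave offset.
For dark reflection here: 2 n t = (m + ½) λ.
λ = 2 n t / (m + ½). The sixth-longest wavelength is m = 5: λ = 2 × 1.38 × 1374 / 5.50 = 689 nm.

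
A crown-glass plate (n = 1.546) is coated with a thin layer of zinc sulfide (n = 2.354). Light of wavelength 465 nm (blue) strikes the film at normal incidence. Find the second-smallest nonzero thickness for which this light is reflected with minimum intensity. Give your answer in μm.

Ray reflecting at the top interface goes from n = 1.0 toward n = 2.354: a half-wave phase shift.
Ray reflecting at the bottom interface goes from n = 2.354 toward n = 1.546: no phase shift.
The two reflections differ by half a wavelength.
For minimum reflection here: 2 n t = m λ.
The second-smallest nonzero thickness corresponds to m = 2: t = m λ / (2 n) = 2.00 × 465 / (2 × 2.354) = 198 nm.

0.198 μm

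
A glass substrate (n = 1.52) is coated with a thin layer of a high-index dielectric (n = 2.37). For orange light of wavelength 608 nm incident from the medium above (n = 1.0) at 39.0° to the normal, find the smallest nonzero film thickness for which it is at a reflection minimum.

133 nm

Top surface (1.0 → 2.37): reflection off a higher-index medium gives a half-wave phase shift.
At the lower boundary (n = 2.37 to n = 1.52) the reflected ray undergoes no phase shift.
Net: one phase inversion between the two reflected rays.
For minimum reflection here: 2 n t cos θ_r = m λ.
Snell's law: 1.0 sin 39.0° = 2.37 sin θ_r → sin θ_r = 0.266, cos θ_r = 0.964.
Minimum nonzero at m = 1: t = λ / (2 n cos θ_r) = 608 / (2 × 2.37 × 0.964) = 133 nm.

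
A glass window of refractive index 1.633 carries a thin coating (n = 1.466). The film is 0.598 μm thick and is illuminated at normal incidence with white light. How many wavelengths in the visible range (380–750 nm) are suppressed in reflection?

3

At the upper boundary (n = 1.0 to n = 1.466) the reflected ray undergoes a half-wave phase shift.
Ray reflecting at the bottom interface goes from n = 1.466 toward n = 1.633: a half-wave phase shift.
Net: no relative phase inversion (both shifts match).
For dark reflection here: 2 n t = (m + ½) λ.
λ = 2 n t / (m + ½) = 1753 / (m + ½) nm.
m=1: 1169 nm (IR); m=2: 701 nm (visible); m=3: 501 nm (visible); m=4: 390 nm (visible); m=5: 319 nm (UV).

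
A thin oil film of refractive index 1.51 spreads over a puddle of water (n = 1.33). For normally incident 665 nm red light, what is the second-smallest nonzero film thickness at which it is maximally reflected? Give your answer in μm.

0.330 μm

At the upper boundary (n = 1.0 to n = 1.51) the reflected ray undergoes a half-wave phase shift.
Ray reflecting at the bottom interface goes from n = 1.51 toward n = 1.33: no phase shift.
Net: one phase inversion between the two reflected rays.
So the condition for constructive reflection is 2 n t = (m + ½) λ.
The second-smallest nonzero thickness corresponds to m = 1: t = (m + ½) λ / (2 n) = 1.50 × 665 / (2 × 1.51) = 330 nm.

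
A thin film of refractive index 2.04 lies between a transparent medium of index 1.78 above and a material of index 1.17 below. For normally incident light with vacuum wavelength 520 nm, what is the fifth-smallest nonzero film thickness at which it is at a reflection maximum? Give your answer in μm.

Ray reflecting at the top interface goes from n = 1.78 toward n = 2.04: a half-wave phase shift.
At the lower boundary (n = 2.04 to n = 1.17) the reflected ray undergoes no phase shift.
The two reflections differ by half a wavelength.
With one net inversion, constructive interference in reflection requires 2 n t = (m + ½) λ.
The fifth-smallest nonzero thickness corresponds to m = 4: t = (m + ½) λ / (2 n) = 4.50 × 520 / (2 × 2.04) = 574 nm.

0.574 μm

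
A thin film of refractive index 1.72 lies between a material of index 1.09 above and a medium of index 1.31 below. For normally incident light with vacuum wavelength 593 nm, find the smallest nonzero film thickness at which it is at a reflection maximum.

Ray reflecting at the top interface goes from n = 1.09 toward n = 1.72: a half-wave phase shift.
Ray reflecting at the bottom interface goes from n = 1.72 toward n = 1.31: no phase shift.
Net: one phase inversion between the two reflected rays.
With one net inversion, constructive interference in reflection requires 2 n t = (m + ½) λ.
Minimum at m = 0: t = λ / (4 n) = 593 / (4 × 1.72) = 86.2 nm.

86.2 nm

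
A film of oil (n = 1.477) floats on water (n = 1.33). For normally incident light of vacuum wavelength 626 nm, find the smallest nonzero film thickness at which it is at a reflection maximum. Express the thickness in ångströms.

1060 Å

At the upper boundary (n = 1.0 to n = 1.477) the reflected ray undergoes a half-wave phase shift.
Bottom surface (1.477 → 1.33): reflection off a lower-index medium gives no phase shift.
Exactly one π shift → a net half-wave offset.
For bright reflection here: 2 n t = (m + ½) λ.
Minimum at m = 0: t = λ / (4 n) = 626 / (4 × 1.477) = 106 nm.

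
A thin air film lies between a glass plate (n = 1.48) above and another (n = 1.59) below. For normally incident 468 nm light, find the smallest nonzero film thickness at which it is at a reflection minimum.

234 nm

Ray reflecting at the top interface goes from n = 1.48 toward n = 1.0: no phase shift.
Bottom surface (1.0 → 1.59): reflection off a higher-index medium gives a half-wave phase shift.
Net: one phase inversion between the two reflected rays.
So the condition for destructive reflection is 2 n t = m λ.
Minimum nonzero at m = 1: t = λ / (2 n) = 468 / (2 × 1.0) = 234 nm.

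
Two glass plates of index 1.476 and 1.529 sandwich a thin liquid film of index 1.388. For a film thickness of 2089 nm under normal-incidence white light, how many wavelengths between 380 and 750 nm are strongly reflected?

7

Top surface (1.476 → 1.388): reflection off a lower-index medium gives no phase shift.
At the lower boundary (n = 1.388 to n = 1.529) the reflected ray undergoes a half-wave phase shift.
The two reflections differ by half a wavelength.
So the condition for constructive reflection is 2 n t = (m + ½) λ.
λ = 2 n t / (m + ½) = 5799 / (m + ½) nm.
m=7: 773 nm (IR); m=8: 682 nm (visible); m=9: 610 nm (visible); m=10: 552 nm (visible); m=11: 504 nm (visible); m=12: 464 nm (visible); m=13: 430 nm (visible); m=14: 400 nm (visible); m=15: 374 nm (UV).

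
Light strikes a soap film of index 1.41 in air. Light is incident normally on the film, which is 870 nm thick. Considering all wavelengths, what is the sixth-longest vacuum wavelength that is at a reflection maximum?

Ray reflecting at the top interface goes from n = 1.0 toward n = 1.41: a half-wave phase shift.
At the lower boundary (n = 1.41 to n = 1.0) the reflected ray undergoes no phase shift.
Exactly one π shift → a net half-wave offset.
So the condition for constructive reflection is 2 n t = (m + ½) λ.
λ = 2 n t / (m + ½). The sixth-longest wavelength is m = 5: λ = 2 × 1.41 × 870 / 5.50 = 446 nm.

446 nm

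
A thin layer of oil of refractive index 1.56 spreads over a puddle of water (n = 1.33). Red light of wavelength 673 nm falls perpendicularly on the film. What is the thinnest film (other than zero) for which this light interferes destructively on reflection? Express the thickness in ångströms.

Ray reflecting at the top interface goes from n = 1.0 toward n = 1.56: a half-wave phase shift.
Bottom surface (1.56 → 1.33): reflection off a lower-index medium gives no phase shift.
Net: one phase inversion between the two reflected rays.
For weak reflection here: 2 n t = m λ.
Minimum nonzero at m = 1: t = λ / (2 n) = 673 / (2 × 1.56) = 216 nm.

2157 Å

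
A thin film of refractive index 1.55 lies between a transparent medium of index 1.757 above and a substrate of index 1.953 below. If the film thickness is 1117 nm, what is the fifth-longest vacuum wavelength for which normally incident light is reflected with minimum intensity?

Ray reflecting at the top interface goes from n = 1.757 toward n = 1.55: no phase shift.
Ray reflecting at the bottom interface goes from n = 1.55 toward n = 1.953: a half-wave phase shift.
The two reflections differ by half a wavelength.
For minimum reflection here: 2 n t = m λ.
λ = 2 n t / m. The fifth-longest wavelength is m = 5: λ = 2 × 1.55 × 1117 / 5.00 = 693 nm.

693 nm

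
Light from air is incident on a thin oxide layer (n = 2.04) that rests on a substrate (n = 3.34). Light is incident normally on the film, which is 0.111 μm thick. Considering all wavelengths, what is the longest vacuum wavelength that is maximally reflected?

453 nm

Top surface (1.0 → 2.04): reflection off a higher-index medium gives a half-wave phase shift.
Bottom surface (2.04 → 3.34): reflection off a higher-index medium gives a half-wave phase shift.
Zero or two π shifts → no net half-wave offset.
So the condition for constructive reflection is 2 n t = m λ.
λ = 2 n t / m. The longest wavelength is m = 1: λ = 2 × 2.04 × 111 / 1.00 = 453 nm.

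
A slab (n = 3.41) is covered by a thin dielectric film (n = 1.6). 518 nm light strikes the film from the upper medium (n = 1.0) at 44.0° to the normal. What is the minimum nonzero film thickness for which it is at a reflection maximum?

180 nm

At the upper boundary (n = 1.0 to n = 1.6) the reflected ray undergoes a half-wave phase shift.
Bottom surface (1.6 → 3.41): reflection off a higher-index medium gives a half-wave phase shift.
Zero or two π shifts → no net half-wave offset.
So the condition for constructive reflection is 2 n t cos θ_r = m λ.
Snell's law: 1.0 sin 44.0° = 1.6 sin θ_r → sin θ_r = 0.434, cos θ_r = 0.901.
Minimum nonzero at m = 1: t = λ / (2 n cos θ_r) = 518 / (2 × 1.6 × 0.901) = 180 nm.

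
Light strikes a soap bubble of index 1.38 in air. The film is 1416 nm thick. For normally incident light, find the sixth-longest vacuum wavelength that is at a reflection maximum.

711 nm

Ray reflecting at the top interface goes from n = 1.0 toward n = 1.38: a half-wave phase shift.
Ray reflecting at the bottom interface goes from n = 1.38 toward n = 1.0: no phase shift.
Net: one phase inversion between the two reflected rays.
With one net inversion, constructive interference in reflection requires 2 n t = (m + ½) λ.
λ = 2 n t / (m + ½). The sixth-longest wavelength is m = 5: λ = 2 × 1.38 × 1416 / 5.50 = 711 nm.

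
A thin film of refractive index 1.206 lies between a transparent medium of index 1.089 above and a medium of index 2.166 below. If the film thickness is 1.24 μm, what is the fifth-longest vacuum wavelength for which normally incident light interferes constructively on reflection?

Top surface (1.089 → 1.206): reflection off a higher-index medium gives a half-wave phase shift.
Bottom surface (1.206 → 2.166): reflection off a higher-index medium gives a half-wave phase shift.
Zero or two π shifts → no net half-wave offset.
So the condition for constructive reflection is 2 n t = m λ.
λ = 2 n t / m. The fifth-longest wavelength is m = 5: λ = 2 × 1.206 × 1240 / 5.00 = 598 nm.

598 nm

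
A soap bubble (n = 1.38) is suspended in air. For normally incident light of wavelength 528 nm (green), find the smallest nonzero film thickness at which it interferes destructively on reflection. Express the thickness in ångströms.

At the upper boundary (n = 1.0 to n = 1.38) the reflected ray undergoes a half-wave phase shift.
Ray reflecting at the bottom interface goes from n = 1.38 toward n = 1.0: no phase shift.
The two reflections differ by half a wavelength.
So the condition for destructive reflection is 2 n t = m λ.
Minimum nonzero at m = 1: t = λ / (2 n) = 528 / (2 × 1.38) = 191 nm.

1913 Å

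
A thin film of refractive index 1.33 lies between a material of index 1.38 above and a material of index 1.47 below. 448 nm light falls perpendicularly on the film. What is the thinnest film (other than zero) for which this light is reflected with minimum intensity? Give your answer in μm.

0.168 μm

Ray reflecting at the top interface goes from n = 1.38 toward n = 1.33: no phase shift.
At the lower boundary (n = 1.33 to n = 1.47) the reflected ray undergoes a half-wave phase shift.
Net: one phase inversion between the two reflected rays.
For weak reflection here: 2 n t = m λ.
Minimum nonzero at m = 1: t = λ / (2 n) = 448 / (2 × 1.33) = 168 nm.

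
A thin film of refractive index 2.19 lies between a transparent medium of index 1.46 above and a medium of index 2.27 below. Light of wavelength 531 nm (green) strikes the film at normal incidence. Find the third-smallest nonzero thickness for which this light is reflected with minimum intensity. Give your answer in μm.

Top surface (1.46 → 2.19): reflection off a higher-index medium gives a half-wave phase shift.
Ray reflecting at the bottom interface goes from n = 2.19 toward n = 2.27: a half-wave phase shift.
Net: no relative phase inversion (both shifts match).
With no net inversion, destructive interference in reflection requires 2 n t = (m + ½) λ.
The third-smallest nonzero thickness corresponds to m = 2: t = (m + ½) λ / (2 n) = 2.50 × 531 / (2 × 2.19) = 303 nm.

0.303 μm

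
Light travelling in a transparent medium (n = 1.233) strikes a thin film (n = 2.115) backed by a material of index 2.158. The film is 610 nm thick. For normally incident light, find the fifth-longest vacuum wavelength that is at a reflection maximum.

At the upper boundary (n = 1.233 to n = 2.115) the reflected ray undergoes a half-wave phase shift.
Bottom surface (2.115 → 2.158): reflection off a higher-index medium gives a half-wave phase shift.
The two reflections carry the same phase change, so no net offset.
For strong reflection here: 2 n t = m λ.
λ = 2 n t / m. The fifth-longest wavelength is m = 5: λ = 2 × 2.115 × 610 / 5.00 = 516 nm.

516 nm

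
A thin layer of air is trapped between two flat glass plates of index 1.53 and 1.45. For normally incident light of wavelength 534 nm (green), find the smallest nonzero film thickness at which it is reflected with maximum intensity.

Ray reflecting at the top interface goes from n = 1.53 toward n = 1.0: no phase shift.
At the lower boundary (n = 1.0 to n = 1.45) the reflected ray undergoes a half-wave phase shift.
Net: one phase inversion between the two reflected rays.
So the condition for constructive reflection is 2 n t = (m + ½) λ.
Minimum at m = 0: t = λ / (4 n) = 534 / (4 × 1.0) = 134 nm.

134 nm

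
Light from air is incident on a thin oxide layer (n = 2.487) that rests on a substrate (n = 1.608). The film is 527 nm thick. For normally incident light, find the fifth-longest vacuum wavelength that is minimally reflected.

Top surface (1.0 → 2.487): reflection off a higher-index medium gives a half-wave phase shift.
At the lower boundary (n = 2.487 to n = 1.608) the reflected ray undergoes no phase shift.
Exactly one π shift → a net half-wave offset.
With one net inversion, destructive interference in reflection requires 2 n t = m λ.
λ = 2 n t / m. The fifth-longest wavelength is m = 5: λ = 2 × 2.487 × 527 / 5.00 = 524 nm.

524 nm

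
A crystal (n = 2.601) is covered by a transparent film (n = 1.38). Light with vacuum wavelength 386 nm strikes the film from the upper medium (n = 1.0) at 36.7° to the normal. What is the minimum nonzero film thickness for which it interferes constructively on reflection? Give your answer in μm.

At the upper boundary (n = 1.0 to n = 1.38) the reflected ray undergoes a half-wave phase shift.
Bottom surface (1.38 → 2.601): reflection off a higher-index medium gives a half-wave phase shift.
Net: no relative phase inversion (both shifts match).
So the condition for constructive reflection is 2 n t cos θ_r = m λ.
Snell's law: 1.0 sin 36.7° = 1.38 sin θ_r → sin θ_r = 0.433, cos θ_r = 0.901.
Minimum nonzero at m = 1: t = λ / (2 n cos θ_r) = 386 / (2 × 1.38 × 0.901) = 155 nm.

0.155 μm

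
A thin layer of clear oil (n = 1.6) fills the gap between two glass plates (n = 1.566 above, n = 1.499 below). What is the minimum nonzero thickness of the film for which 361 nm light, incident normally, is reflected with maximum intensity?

Ray reflecting at the top interface goes from n = 1.566 toward n = 1.6: a half-wave phase shift.
At the lower boundary (n = 1.6 to n = 1.499) the reflected ray undergoes no phase shift.
The two reflections differ by half a wavelength.
With one net inversion, constructive interference in reflection requires 2 n t = (m + ½) λ.
Minimum at m = 0: t = λ / (4 n) = 361 / (4 × 1.6) = 56.4 nm.

56.4 nm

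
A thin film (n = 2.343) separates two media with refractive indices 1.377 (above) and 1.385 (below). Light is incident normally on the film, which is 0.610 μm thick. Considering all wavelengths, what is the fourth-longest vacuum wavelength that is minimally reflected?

715 nm

At the upper boundary (n = 1.377 to n = 2.343) the reflected ray undergoes a half-wave phase shift.
At the lower boundary (n = 2.343 to n = 1.385) the reflected ray undergoes no phase shift.
The two reflections differ by half a wavelength.
With one net inversion, destructive interference in reflection requires 2 n t = m λ.
λ = 2 n t / m. The fourth-longest wavelength is m = 4: λ = 2 × 2.343 × 610 / 4.00 = 715 nm.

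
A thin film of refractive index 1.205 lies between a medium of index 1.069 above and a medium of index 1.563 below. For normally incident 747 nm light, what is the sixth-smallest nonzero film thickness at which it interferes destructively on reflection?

1705 nm

Ray reflecting at the top interface goes from n = 1.069 toward n = 1.205: a half-wave phase shift.
Ray reflecting at the bottom interface goes from n = 1.205 toward n = 1.563: a half-wave phase shift.
Net: no relative phase inversion (both shifts match).
With no net inversion, destructive interference in reflection requires 2 n t = (m + ½) λ.
The sixth-smallest nonzero thickness corresponds to m = 5: t = (m + ½) λ / (2 n) = 5.50 × 747 / (2 × 1.205) = 1705 nm.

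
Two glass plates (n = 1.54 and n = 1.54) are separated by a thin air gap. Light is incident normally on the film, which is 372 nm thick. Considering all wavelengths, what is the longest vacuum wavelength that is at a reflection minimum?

744 nm

Ray reflecting at the top interface goes from n = 1.54 toward n = 1.0: no phase shift.
Ray reflecting at the bottom interface goes from n = 1.0 toward n = 1.54: a half-wave phase shift.
Net: one phase inversion between the two reflected rays.
For weak reflection here: 2 n t = m λ.
λ = 2 n t / m. The longest wavelength is m = 1: λ = 2 × 1.0 × 372 / 1.00 = 744 nm.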